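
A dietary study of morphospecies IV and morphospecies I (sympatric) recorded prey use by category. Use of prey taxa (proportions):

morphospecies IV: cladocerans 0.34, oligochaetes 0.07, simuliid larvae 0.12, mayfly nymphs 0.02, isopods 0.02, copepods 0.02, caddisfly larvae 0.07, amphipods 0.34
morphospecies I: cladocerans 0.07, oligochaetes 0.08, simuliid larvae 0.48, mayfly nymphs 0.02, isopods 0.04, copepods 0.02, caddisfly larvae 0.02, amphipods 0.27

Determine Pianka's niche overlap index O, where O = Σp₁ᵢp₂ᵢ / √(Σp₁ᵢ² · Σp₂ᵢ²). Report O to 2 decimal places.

0.64

Σ p₁ᵢp₂ᵢ = 0.0238 + 0.0056 + 0.0576 + 0.0004 + 0.0008 + 0.0004 + 0.0014 + 0.0918 = 0.1818
Σp_1ᵢ² = 0.34² + 0.07² + 0.12² + 0.02² + 0.02² + 0.02² + 0.07² + 0.34² = 0.1156 + 0.0049 + 0.0144 + 0.0004 + 0.0004 + 0.0004 + 0.0049 + 0.1156 = 0.2566
Σp_2ᵢ² = 0.07² + 0.08² + 0.48² + 0.02² + 0.04² + 0.02² + 0.02² + 0.27² = 0.0049 + 0.0064 + 0.2304 + 0.0004 + 0.0016 + 0.0004 + 0.0004 + 0.0729 = 0.3174
O = 0.1818 / √(0.2566 × 0.3174) = 0.1818 / 0.28539 = 0.6370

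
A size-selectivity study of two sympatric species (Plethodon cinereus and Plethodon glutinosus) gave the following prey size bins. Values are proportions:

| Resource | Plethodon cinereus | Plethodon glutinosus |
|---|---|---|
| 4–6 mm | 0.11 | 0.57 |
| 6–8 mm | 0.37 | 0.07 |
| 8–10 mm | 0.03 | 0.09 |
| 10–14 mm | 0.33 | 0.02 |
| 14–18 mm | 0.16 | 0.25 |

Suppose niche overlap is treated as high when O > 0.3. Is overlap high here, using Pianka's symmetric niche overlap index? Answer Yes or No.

Yes

Σ p₁ᵢp₂ᵢ = 0.0627 + 0.0259 + 0.0027 + 0.0066 + 0.0400 = 0.1379
Σp_1ᵢ² = 0.11² + 0.37² + 0.03² + 0.33² + 0.16² = 0.0121 + 0.1369 + 0.0009 + 0.1089 + 0.0256 = 0.2844
Σp_2ᵢ² = 0.57² + 0.07² + 0.09² + 0.02² + 0.25² = 0.3249 + 0.0049 + 0.0081 + 0.0004 + 0.0625 = 0.4008
O = 0.1379 / √(0.2844 × 0.4008) = 0.1379 / 0.33762 = 0.4084
O = 0.4084 > 0.3 → Yes.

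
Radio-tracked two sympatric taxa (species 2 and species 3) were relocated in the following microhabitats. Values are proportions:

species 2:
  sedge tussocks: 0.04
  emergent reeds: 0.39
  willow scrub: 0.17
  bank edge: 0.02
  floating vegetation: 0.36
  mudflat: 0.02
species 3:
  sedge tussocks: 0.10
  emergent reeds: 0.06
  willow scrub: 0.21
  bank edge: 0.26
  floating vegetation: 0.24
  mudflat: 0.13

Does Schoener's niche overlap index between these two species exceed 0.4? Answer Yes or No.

Σ|p₁ᵢ − p₂ᵢ| = 0.06 + 0.33 + 0.04 + 0.24 + 0.12 + 0.11 = 0.90
D = 1 − ½ × 0.90 = 1 − 0.450 = 0.5500
D = 0.5500 > 0.4 → Yes.

Yes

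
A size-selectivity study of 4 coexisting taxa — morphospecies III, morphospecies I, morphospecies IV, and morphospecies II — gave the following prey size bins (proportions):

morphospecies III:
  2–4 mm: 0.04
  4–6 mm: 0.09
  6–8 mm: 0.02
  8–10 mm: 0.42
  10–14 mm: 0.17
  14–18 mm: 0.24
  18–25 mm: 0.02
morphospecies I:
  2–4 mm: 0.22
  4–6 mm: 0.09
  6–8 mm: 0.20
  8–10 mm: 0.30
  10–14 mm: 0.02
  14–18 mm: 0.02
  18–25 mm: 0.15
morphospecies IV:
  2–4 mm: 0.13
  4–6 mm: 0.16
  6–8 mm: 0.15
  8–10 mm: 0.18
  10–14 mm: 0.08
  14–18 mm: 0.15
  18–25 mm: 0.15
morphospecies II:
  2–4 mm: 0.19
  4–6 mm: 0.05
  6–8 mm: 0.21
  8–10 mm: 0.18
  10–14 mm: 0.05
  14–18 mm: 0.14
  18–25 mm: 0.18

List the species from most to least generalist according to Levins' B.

Σp_IIIᵢ² = 0.04² + 0.09² + 0.02² + 0.42² + 0.17² + 0.24² + 0.02² = 0.0016 + 0.0081 + 0.0004 + 0.1764 + 0.0289 + 0.0576 + 0.0004 = 0.2734
B_III = 1 / 0.2734 = 3.6576
Σp_Iᵢ² = 0.22² + 0.09² + 0.20² + 0.30² + 0.02² + 0.02² + 0.15² = 0.0484 + 0.0081 + 0.0400 + 0.0900 + 0.0004 + 0.0004 + 0.0225 = 0.2098
B_I = 1 / 0.2098 = 4.7664
Σp_IVᵢ² = 0.13² + 0.16² + 0.15² + 0.18² + 0.08² + 0.15² + 0.15² = 0.0169 + 0.0256 + 0.0225 + 0.0324 + 0.0064 + 0.0225 + 0.0225 = 0.1488
B_IV = 1 / 0.1488 = 6.7204
Σp_IIᵢ² = 0.19² + 0.05² + 0.21² + 0.18² + 0.05² + 0.14² + 0.18² = 0.0361 + 0.0025 + 0.0441 + 0.0324 + 0.0025 + 0.0196 + 0.0324 = 0.1696
B_II = 1 / 0.1696 = 5.8962
Ranking by B (broadest → narrowest): morphospecies IV (6.72) > morphospecies II (5.90) > morphospecies I (4.77) > morphospecies III (3.66)

morphospecies IV > morphospecies II > morphospecies I > morphospecies III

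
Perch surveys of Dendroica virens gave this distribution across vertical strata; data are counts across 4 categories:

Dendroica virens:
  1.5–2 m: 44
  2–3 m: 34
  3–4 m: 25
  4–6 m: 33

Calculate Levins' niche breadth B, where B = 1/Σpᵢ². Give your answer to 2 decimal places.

Proportions for Dendroica virens (n=136): 44/136=0.3235, 34/136=0.2500, 25/136=0.1838, 33/136=0.2426
Σpᵢ² = 0.3235² + 0.2500² + 0.1838² + 0.2426² = 0.104652 + 0.062500 + 0.033782 + 0.058855 = 0.259789
B = 1 / 0.259789 = 3.8493

3.85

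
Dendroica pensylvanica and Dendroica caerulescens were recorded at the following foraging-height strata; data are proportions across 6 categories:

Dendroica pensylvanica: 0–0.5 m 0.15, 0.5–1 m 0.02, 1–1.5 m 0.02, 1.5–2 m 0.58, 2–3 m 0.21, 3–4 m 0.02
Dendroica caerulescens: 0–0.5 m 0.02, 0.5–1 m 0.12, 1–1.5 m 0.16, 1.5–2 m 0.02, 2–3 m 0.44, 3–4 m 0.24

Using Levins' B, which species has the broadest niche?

Σp_pensᵢ² = 0.15² + 0.02² + 0.02² + 0.58² + 0.21² + 0.02² = 0.0225 + 0.0004 + 0.0004 + 0.3364 + 0.0441 + 0.0004 = 0.4042
B_pens = 1 / 0.4042 = 2.4740
Σp_caerᵢ² = 0.02² + 0.12² + 0.16² + 0.02² + 0.44² + 0.24² = 0.0004 + 0.0144 + 0.0256 + 0.0004 + 0.1936 + 0.0576 = 0.2920
B_caer = 1 / 0.2920 = 3.4247
Highest B → broadest niche (most generalist): Dendroica caerulescens (B = 3.42).

Dendroica caerulescens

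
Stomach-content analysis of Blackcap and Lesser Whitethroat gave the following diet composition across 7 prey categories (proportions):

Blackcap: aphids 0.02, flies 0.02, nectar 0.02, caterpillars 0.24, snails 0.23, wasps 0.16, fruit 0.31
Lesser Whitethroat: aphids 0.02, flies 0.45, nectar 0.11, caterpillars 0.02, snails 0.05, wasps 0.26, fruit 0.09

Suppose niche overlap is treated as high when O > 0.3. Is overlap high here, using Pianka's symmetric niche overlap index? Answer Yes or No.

Yes

Σ p₁ᵢp₂ᵢ = 0.0004 + 0.0090 + 0.0022 + 0.0048 + 0.0115 + 0.0416 + 0.0279 = 0.0974
Σp_1ᵢ² = 0.02² + 0.02² + 0.02² + 0.24² + 0.23² + 0.16² + 0.31² = 0.0004 + 0.0004 + 0.0004 + 0.0576 + 0.0529 + 0.0256 + 0.0961 = 0.2334
Σp_2ᵢ² = 0.02² + 0.45² + 0.11² + 0.02² + 0.05² + 0.26² + 0.09² = 0.0004 + 0.2025 + 0.0121 + 0.0004 + 0.0025 + 0.0676 + 0.0081 = 0.2936
O = 0.0974 / √(0.2334 × 0.2936) = 0.0974 / 0.26178 = 0.3721
O = 0.3721 > 0.3 → Yes.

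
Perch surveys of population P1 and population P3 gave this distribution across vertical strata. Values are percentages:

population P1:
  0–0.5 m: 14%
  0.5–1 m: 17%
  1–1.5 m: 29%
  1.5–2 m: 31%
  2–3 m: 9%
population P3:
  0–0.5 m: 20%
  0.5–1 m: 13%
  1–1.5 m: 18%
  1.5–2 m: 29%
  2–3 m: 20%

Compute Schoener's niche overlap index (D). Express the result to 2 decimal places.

Convert percentages to proportions (divide by 100).
Σ|p₁ᵢ − p₂ᵢ| = 0.06 + 0.04 + 0.11 + 0.02 + 0.11 = 0.34
D = 1 − ½ × 0.34 = 1 − 0.170 = 0.8300

0.83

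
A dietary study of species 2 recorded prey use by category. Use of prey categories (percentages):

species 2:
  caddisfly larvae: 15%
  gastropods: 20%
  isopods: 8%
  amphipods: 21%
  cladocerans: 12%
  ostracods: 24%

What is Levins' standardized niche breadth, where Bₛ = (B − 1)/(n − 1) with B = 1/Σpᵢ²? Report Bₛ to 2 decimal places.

Convert percentages to proportions (divide by 100).
Σpᵢ² = 0.15² + 0.20² + 0.08² + 0.21² + 0.12² + 0.24² = 0.0225 + 0.0400 + 0.0064 + 0.0441 + 0.0144 + 0.0576 = 0.1850
B = 1 / 0.1850 = 5.4054
Bₛ = (B − 1)/(n − 1) = (5.4054 − 1)/(6 − 1) = 4.4054/5 = 0.8811

0.88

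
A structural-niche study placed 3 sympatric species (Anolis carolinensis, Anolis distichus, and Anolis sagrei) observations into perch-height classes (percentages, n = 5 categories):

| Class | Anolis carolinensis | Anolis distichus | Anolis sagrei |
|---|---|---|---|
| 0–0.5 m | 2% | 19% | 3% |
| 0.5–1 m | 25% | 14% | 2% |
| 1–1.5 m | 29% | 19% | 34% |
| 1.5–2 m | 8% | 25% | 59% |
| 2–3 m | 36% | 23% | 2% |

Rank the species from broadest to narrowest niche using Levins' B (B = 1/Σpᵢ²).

Anolis distichus > Anolis carolinensis > Anolis sagrei

Convert percentages to proportions (divide by 100).
Σp_caroᵢ² = 0.02² + 0.25² + 0.29² + 0.08² + 0.36² = 0.0004 + 0.0625 + 0.0841 + 0.0064 + 0.1296 = 0.2830
B_caro = 1 / 0.2830 = 3.5336
Σp_distᵢ² = 0.19² + 0.14² + 0.19² + 0.25² + 0.23² = 0.0361 + 0.0196 + 0.0361 + 0.0625 + 0.0529 = 0.2072
B_dist = 1 / 0.2072 = 4.8263
Σp_sagrᵢ² = 0.03² + 0.02² + 0.34² + 0.59² + 0.02² = 0.0009 + 0.0004 + 0.1156 + 0.3481 + 0.0004 = 0.4654
B_sagr = 1 / 0.4654 = 2.1487
Ranking by B (broadest → narrowest): Anolis distichus (4.83) > Anolis carolinensis (3.53) > Anolis sagrei (2.15)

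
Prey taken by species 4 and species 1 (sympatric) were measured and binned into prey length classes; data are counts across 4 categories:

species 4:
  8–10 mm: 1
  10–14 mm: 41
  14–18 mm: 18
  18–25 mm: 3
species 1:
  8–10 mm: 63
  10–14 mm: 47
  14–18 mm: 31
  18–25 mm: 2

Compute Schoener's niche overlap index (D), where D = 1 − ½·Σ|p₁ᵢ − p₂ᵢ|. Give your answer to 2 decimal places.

Proportions for species 4 (n=63): 1/63=0.0159, 41/63=0.6508, 18/63=0.2857, 3/63=0.0476
Proportions for species 1 (n=143): 63/143=0.4406, 47/143=0.3287, 31/143=0.2168, 2/143=0.0140
Σ|p₁ᵢ − p₂ᵢ| = 0.4247 + 0.3221 + 0.0689 + 0.0336 = 0.8493
D = 1 − ½ × 0.8493 = 1 − 0.42465 = 0.57535

0.58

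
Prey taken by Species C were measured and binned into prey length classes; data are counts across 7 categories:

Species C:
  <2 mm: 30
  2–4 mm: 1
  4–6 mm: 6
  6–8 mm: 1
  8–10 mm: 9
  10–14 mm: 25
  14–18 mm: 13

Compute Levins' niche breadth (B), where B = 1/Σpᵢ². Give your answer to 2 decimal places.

Proportions for Species C (n=85): 30/85=0.3529, 1/85=0.0118, 6/85=0.0706, 1/85=0.0118, 9/85=0.1059, 25/85=0.2941, 13/85=0.1529
Σpᵢ² = 0.3529² + 0.0118² + 0.0706² + 0.0118² + 0.1059² + 0.2941² + 0.1529² = 0.124538 + 0.000139 + 0.004984 + 0.000139 + 0.011215 + 0.086495 + 0.023378 = 0.250888
B = 1 / 0.250888 = 3.9858

3.99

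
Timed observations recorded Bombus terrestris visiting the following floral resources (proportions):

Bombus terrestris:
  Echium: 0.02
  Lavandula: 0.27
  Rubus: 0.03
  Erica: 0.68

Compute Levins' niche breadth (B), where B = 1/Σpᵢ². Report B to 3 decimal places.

Σpᵢ² = 0.02² + 0.27² + 0.03² + 0.68² = 0.0004 + 0.0729 + 0.0009 + 0.4624 = 0.5366
B = 1 / 0.5366 = 1.86359

1.864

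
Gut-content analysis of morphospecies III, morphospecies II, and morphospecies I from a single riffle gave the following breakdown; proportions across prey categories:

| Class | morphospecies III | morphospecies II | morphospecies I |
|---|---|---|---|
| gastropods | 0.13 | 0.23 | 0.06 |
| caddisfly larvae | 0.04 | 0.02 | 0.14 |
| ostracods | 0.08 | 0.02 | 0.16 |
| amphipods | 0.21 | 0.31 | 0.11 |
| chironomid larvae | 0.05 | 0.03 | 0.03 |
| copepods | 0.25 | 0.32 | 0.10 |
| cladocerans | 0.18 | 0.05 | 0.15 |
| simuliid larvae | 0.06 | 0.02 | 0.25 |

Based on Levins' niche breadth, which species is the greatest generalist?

morphospecies I

Σp_IIIᵢ² = 0.13² + 0.04² + 0.08² + 0.21² + 0.05² + 0.25² + 0.18² + 0.06² = 0.0169 + 0.0016 + 0.0064 + 0.0441 + 0.0025 + 0.0625 + 0.0324 + 0.0036 = 0.1700
B_III = 1 / 0.1700 = 5.8824
Σp_IIᵢ² = 0.23² + 0.02² + 0.02² + 0.31² + 0.03² + 0.32² + 0.05² + 0.02² = 0.0529 + 0.0004 + 0.0004 + 0.0961 + 0.0009 + 0.1024 + 0.0025 + 0.0004 = 0.2560
B_II = 1 / 0.2560 = 3.9063
Σp_Iᵢ² = 0.06² + 0.14² + 0.16² + 0.11² + 0.03² + 0.10² + 0.15² + 0.25² = 0.0036 + 0.0196 + 0.0256 + 0.0121 + 0.0009 + 0.0100 + 0.0225 + 0.0625 = 0.1568
B_I = 1 / 0.1568 = 6.3776
Highest B → broadest niche (most generalist): morphospecies I (B = 6.38).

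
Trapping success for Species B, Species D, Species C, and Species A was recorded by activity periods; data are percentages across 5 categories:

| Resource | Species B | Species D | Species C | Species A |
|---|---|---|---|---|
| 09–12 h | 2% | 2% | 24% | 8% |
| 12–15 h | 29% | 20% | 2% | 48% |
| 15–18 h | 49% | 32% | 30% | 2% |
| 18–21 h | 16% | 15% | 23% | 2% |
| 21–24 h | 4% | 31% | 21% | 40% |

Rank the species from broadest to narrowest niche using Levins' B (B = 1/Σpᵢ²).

Convert percentages to proportions (divide by 100).
Σp_Bᵢ² = 0.02² + 0.29² + 0.49² + 0.16² + 0.04² = 0.0004 + 0.0841 + 0.2401 + 0.0256 + 0.0016 = 0.3518
B_B = 1 / 0.3518 = 2.8425
Σp_Dᵢ² = 0.02² + 0.20² + 0.32² + 0.15² + 0.31² = 0.0004 + 0.0400 + 0.1024 + 0.0225 + 0.0961 = 0.2614
B_D = 1 / 0.2614 = 3.8256
Σp_Cᵢ² = 0.24² + 0.02² + 0.30² + 0.23² + 0.21² = 0.0576 + 0.0004 + 0.0900 + 0.0529 + 0.0441 = 0.2450
B_C = 1 / 0.2450 = 4.0816
Σp_Aᵢ² = 0.08² + 0.48² + 0.02² + 0.02² + 0.40² = 0.0064 + 0.2304 + 0.0004 + 0.0004 + 0.1600 = 0.3976
B_A = 1 / 0.3976 = 2.5151
Ranking by B (broadest → narrowest): Species C (4.08) > Species D (3.83) > Species B (2.84) > Species A (2.52)

Species C > Species D > Species B > Species A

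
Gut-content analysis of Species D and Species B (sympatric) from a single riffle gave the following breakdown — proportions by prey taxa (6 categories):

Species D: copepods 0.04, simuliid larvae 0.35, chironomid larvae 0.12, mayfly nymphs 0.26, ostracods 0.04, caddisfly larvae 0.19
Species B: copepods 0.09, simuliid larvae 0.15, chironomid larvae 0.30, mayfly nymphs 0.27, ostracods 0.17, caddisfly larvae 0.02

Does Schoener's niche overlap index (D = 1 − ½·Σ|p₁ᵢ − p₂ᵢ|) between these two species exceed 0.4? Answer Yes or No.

Σ|p₁ᵢ − p₂ᵢ| = 0.05 + 0.20 + 0.18 + 0.01 + 0.13 + 0.17 = 0.74
D = 1 − ½ × 0.74 = 1 − 0.370 = 0.6300
D = 0.6300 > 0.4 → Yes.

Yes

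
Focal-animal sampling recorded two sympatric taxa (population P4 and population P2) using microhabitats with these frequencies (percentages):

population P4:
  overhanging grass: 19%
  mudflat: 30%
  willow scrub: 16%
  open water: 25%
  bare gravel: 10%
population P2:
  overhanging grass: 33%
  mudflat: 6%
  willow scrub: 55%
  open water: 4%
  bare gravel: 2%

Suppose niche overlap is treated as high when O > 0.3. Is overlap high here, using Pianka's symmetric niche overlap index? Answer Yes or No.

Convert percentages to proportions (divide by 100).
Σ p₁ᵢp₂ᵢ = 0.0627 + 0.0180 + 0.0880 + 0.0100 + 0.0020 = 0.1807
Σp_1ᵢ² = 0.19² + 0.30² + 0.16² + 0.25² + 0.10² = 0.0361 + 0.0900 + 0.0256 + 0.0625 + 0.0100 = 0.2242
Σp_2ᵢ² = 0.33² + 0.06² + 0.55² + 0.04² + 0.02² = 0.1089 + 0.0036 + 0.3025 + 0.0016 + 0.0004 = 0.4170
O = 0.1807 / √(0.2242 × 0.4170) = 0.1807 / 0.30576 = 0.5910
O = 0.5910 > 0.3 → Yes.

Yes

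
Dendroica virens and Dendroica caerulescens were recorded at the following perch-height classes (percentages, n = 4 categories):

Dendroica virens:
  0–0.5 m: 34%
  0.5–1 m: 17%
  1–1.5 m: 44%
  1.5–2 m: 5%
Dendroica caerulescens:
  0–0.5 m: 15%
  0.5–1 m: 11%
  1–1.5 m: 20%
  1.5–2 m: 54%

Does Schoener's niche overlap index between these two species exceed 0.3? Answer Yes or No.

Yes

Convert percentages to proportions (divide by 100).
Σ|p₁ᵢ − p₂ᵢ| = 0.19 + 0.06 + 0.24 + 0.49 = 0.98
D = 1 − ½ × 0.98 = 1 − 0.490 = 0.5100
D = 0.5100 > 0.3 → Yes.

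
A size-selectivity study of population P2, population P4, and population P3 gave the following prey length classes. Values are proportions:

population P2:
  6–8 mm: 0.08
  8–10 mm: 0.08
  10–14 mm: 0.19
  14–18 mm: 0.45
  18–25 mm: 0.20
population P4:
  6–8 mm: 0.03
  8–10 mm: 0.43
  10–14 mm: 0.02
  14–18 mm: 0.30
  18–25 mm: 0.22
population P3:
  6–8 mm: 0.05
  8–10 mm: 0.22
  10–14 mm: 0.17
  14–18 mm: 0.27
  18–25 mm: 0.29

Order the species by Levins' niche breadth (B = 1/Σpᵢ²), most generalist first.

population P3 > population P2 > population P4

Σp_P2ᵢ² = 0.08² + 0.08² + 0.19² + 0.45² + 0.20² = 0.0064 + 0.0064 + 0.0361 + 0.2025 + 0.0400 = 0.2914
B_P2 = 1 / 0.2914 = 3.4317
Σp_P4ᵢ² = 0.03² + 0.43² + 0.02² + 0.30² + 0.22² = 0.0009 + 0.1849 + 0.0004 + 0.0900 + 0.0484 = 0.3246
B_P4 = 1 / 0.3246 = 3.0807
Σp_P3ᵢ² = 0.05² + 0.22² + 0.17² + 0.27² + 0.29² = 0.0025 + 0.0484 + 0.0289 + 0.0729 + 0.0841 = 0.2368
B_P3 = 1 / 0.2368 = 4.2230
Ranking by B (broadest → narrowest): population P3 (4.22) > population P2 (3.43) > population P4 (3.08)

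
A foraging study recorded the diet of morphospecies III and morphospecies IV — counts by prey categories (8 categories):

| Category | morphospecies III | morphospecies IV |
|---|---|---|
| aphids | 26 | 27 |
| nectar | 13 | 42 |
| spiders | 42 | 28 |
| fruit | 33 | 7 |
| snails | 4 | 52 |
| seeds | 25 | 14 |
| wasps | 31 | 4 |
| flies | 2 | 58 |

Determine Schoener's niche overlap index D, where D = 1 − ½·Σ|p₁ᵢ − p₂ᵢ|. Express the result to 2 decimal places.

Proportions for morphospecies III (n=176): 26/176=0.1477, 13/176=0.0739, 42/176=0.2386, 33/176=0.1875, 4/176=0.0227, 25/176=0.1420, 31/176=0.1761, 2/176=0.0114
Proportions for morphospecies IV (n=232): 27/232=0.1164, 42/232=0.1810, 28/232=0.1207, 7/232=0.0302, 52/232=0.2241, 14/232=0.0603, 4/232=0.0172, 58/232=0.2500
Σ|p₁ᵢ − p₂ᵢ| = 0.0313 + 0.1071 + 0.1179 + 0.1573 + 0.2014 + 0.0817 + 0.1589 + 0.2386 = 1.0942
D = 1 − ½ × 1.0942 = 1 − 0.54710 = 0.45290

0.45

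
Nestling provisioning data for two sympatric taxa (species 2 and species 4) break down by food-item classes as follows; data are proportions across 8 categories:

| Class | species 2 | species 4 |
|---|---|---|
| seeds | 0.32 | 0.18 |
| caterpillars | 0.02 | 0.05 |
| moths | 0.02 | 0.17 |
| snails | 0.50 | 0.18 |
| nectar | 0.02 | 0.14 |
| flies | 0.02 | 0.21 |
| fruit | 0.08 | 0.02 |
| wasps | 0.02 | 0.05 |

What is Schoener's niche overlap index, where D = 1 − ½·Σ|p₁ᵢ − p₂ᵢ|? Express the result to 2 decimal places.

0.48

Σ|p₁ᵢ − p₂ᵢ| = 0.14 + 0.03 + 0.15 + 0.32 + 0.12 + 0.19 + 0.06 + 0.03 = 1.04
D = 1 − ½ × 1.04 = 1 − 0.520 = 0.4800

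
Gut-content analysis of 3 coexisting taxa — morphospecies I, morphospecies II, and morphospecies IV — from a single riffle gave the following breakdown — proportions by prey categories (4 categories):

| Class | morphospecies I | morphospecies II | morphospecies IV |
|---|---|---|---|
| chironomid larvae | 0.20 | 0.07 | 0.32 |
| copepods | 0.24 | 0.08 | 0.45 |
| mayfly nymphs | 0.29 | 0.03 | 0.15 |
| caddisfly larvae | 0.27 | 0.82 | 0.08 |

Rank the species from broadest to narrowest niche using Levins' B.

Σp_Iᵢ² = 0.20² + 0.24² + 0.29² + 0.27² = 0.0400 + 0.0576 + 0.0841 + 0.0729 = 0.2546
B_I = 1 / 0.2546 = 3.9277
Σp_IIᵢ² = 0.07² + 0.08² + 0.03² + 0.82² = 0.0049 + 0.0064 + 0.0009 + 0.6724 = 0.6846
B_II = 1 / 0.6846 = 1.4607
Σp_IVᵢ² = 0.32² + 0.45² + 0.15² + 0.08² = 0.1024 + 0.2025 + 0.0225 + 0.0064 = 0.3338
B_IV = 1 / 0.3338 = 2.9958
Ranking by B (broadest → narrowest): morphospecies I (3.93) > morphospecies IV (3.00) > morphospecies II (1.46)

morphospecies I > morphospecies IV > morphospecies II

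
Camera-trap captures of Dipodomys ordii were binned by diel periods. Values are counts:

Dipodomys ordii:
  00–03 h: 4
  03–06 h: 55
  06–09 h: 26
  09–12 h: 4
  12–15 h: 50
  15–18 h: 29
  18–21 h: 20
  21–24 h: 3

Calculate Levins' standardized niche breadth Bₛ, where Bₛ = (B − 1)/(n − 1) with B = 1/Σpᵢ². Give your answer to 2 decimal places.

0.55

Proportions for Dipodomys ordii (n=191): 4/191=0.0209, 55/191=0.2880, 26/191=0.1361, 4/191=0.0209, 50/191=0.2618, 29/191=0.1518, 20/191=0.1047, 3/191=0.0157
Σpᵢ² = 0.0209² + 0.2880² + 0.1361² + 0.0209² + 0.2618² + 0.1518² + 0.1047² + 0.0157² = 0.000437 + 0.082944 + 0.018523 + 0.000437 + 0.068539 + 0.023043 + 0.010962 + 0.000246 = 0.205131
B = 1 / 0.205131 = 4.8749
Bₛ = (B − 1)/(n − 1) = (4.8749 − 1)/(8 − 1) = 3.8749/7 = 0.5536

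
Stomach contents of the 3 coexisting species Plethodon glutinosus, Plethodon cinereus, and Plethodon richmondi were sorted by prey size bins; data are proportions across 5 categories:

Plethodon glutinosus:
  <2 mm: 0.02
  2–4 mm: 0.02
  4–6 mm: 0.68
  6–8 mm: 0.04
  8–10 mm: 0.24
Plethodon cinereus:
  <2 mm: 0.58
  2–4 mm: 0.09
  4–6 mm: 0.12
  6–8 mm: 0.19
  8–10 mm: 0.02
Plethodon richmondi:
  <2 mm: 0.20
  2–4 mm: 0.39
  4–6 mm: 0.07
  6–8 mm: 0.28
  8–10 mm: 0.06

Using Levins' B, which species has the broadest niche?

Σp_glutᵢ² = 0.02² + 0.02² + 0.68² + 0.04² + 0.24² = 0.0004 + 0.0004 + 0.4624 + 0.0016 + 0.0576 = 0.5224
B_glut = 1 / 0.5224 = 1.9142
Σp_cineᵢ² = 0.58² + 0.09² + 0.12² + 0.19² + 0.02² = 0.3364 + 0.0081 + 0.0144 + 0.0361 + 0.0004 = 0.3954
B_cine = 1 / 0.3954 = 2.5291
Σp_richᵢ² = 0.20² + 0.39² + 0.07² + 0.28² + 0.06² = 0.0400 + 0.1521 + 0.0049 + 0.0784 + 0.0036 = 0.2790
B_rich = 1 / 0.2790 = 3.5842
Highest B → broadest niche (most generalist): Plethodon richmondi (B = 3.58).

Plethodon richmondi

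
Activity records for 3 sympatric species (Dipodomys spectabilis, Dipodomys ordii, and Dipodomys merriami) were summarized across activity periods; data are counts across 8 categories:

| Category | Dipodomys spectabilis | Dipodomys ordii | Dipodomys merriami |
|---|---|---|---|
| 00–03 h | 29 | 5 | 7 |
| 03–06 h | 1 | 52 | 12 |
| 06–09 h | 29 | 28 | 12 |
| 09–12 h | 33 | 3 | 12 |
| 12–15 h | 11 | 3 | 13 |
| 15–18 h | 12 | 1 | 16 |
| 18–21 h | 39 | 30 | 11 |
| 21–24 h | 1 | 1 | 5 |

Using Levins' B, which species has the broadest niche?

Dipodomys merriami

Proportions for Dipodomys spectabilis (n=155): 29/155=0.1871, 1/155=0.0065, 29/155=0.1871, 33/155=0.2129, 11/155=0.0710, 12/155=0.0774, 39/155=0.2516, 1/155=0.0065
Proportions for Dipodomys ordii (n=123): 5/123=0.0407, 52/123=0.4228, 28/123=0.2276, 3/123=0.0244, 3/123=0.0244, 1/123=0.0081, 30/123=0.2439, 1/123=0.0081
Proportions for Dipodomys merriami (n=88): 7/88=0.0795, 12/88=0.1364, 12/88=0.1364, 12/88=0.1364, 13/88=0.1477, 16/88=0.1818, 11/88=0.1250, 5/88=0.0568
Σp_specᵢ² = 0.1871² + 0.0065² + 0.1871² + 0.2129² + 0.0710² + 0.0774² + 0.2516² + 0.0065² = 0.035006 + 0.000042 + 0.035006 + 0.045326 + 0.005041 + 0.005991 + 0.063303 + 0.000042 = 0.189757
B_spec = 1 / 0.189757 = 5.2699
Σp_ordiᵢ² = 0.0407² + 0.4228² + 0.2276² + 0.0244² + 0.0244² + 0.0081² + 0.2439² + 0.0081² = 0.001656 + 0.178760 + 0.051802 + 0.000595 + 0.000595 + 0.000066 + 0.059487 + 0.000066 = 0.293027
B_ordi = 1 / 0.293027 = 3.4127
Σp_merrᵢ² = 0.0795² + 0.1364² + 0.1364² + 0.1364² + 0.1477² + 0.1818² + 0.1250² + 0.0568² = 0.006320 + 0.018605 + 0.018605 + 0.018605 + 0.021815 + 0.033051 + 0.015625 + 0.003226 = 0.135852
B_merr = 1 / 0.135852 = 7.3610
Highest B → broadest niche (most generalist): Dipodomys merriami (B = 7.36).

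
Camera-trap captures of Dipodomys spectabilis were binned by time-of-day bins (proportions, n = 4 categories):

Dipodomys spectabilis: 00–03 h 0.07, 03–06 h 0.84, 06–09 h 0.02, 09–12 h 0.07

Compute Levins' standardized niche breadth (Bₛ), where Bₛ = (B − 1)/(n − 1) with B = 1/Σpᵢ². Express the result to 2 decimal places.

0.13

Σpᵢ² = 0.07² + 0.84² + 0.02² + 0.07² = 0.0049 + 0.7056 + 0.0004 + 0.0049 = 0.7158
B = 1 / 0.7158 = 1.3970
Bₛ = (B − 1)/(n − 1) = (1.3970 − 1)/(4 − 1) = 0.3970/3 = 0.1323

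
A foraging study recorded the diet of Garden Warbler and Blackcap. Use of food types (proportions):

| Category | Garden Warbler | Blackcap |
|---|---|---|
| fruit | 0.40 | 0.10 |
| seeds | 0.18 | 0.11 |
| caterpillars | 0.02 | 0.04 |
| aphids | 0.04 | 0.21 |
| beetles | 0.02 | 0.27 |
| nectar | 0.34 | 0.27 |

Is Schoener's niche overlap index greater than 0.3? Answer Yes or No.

Σ|p₁ᵢ − p₂ᵢ| = 0.30 + 0.07 + 0.02 + 0.17 + 0.25 + 0.07 = 0.88
D = 1 − ½ × 0.88 = 1 − 0.440 = 0.5600
D = 0.5600 > 0.3 → Yes.

Yes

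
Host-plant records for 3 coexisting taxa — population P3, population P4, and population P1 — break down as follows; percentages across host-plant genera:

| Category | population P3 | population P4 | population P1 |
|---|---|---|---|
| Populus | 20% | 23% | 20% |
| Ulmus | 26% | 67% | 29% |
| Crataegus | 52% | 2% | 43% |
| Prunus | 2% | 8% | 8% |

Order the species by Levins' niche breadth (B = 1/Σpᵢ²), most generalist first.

Convert percentages to proportions (divide by 100).
Σp_P3ᵢ² = 0.20² + 0.26² + 0.52² + 0.02² = 0.0400 + 0.0676 + 0.2704 + 0.0004 = 0.3784
B_P3 = 1 / 0.3784 = 2.6427
Σp_P4ᵢ² = 0.23² + 0.67² + 0.02² + 0.08² = 0.0529 + 0.4489 + 0.0004 + 0.0064 = 0.5086
B_P4 = 1 / 0.5086 = 1.9662
Σp_P1ᵢ² = 0.20² + 0.29² + 0.43² + 0.08² = 0.0400 + 0.0841 + 0.1849 + 0.0064 = 0.3154
B_P1 = 1 / 0.3154 = 3.1706
Ranking by B (broadest → narrowest): population P1 (3.17) > population P3 (2.64) > population P4 (1.97)

population P1 > population P3 > population P4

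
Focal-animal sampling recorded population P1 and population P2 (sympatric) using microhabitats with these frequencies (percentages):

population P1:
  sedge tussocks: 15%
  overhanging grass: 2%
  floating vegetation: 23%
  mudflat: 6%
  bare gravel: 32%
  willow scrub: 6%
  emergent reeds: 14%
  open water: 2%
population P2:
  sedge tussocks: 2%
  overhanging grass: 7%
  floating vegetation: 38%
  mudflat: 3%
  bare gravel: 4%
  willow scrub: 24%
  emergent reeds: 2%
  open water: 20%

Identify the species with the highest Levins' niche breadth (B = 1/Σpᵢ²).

population P1

Convert percentages to proportions (divide by 100).
Σp_P1ᵢ² = 0.15² + 0.02² + 0.23² + 0.06² + 0.32² + 0.06² + 0.14² + 0.02² = 0.0225 + 0.0004 + 0.0529 + 0.0036 + 0.1024 + 0.0036 + 0.0196 + 0.0004 = 0.2054
B_P1 = 1 / 0.2054 = 4.8685
Σp_P2ᵢ² = 0.02² + 0.07² + 0.38² + 0.03² + 0.04² + 0.24² + 0.02² + 0.20² = 0.0004 + 0.0049 + 0.1444 + 0.0009 + 0.0016 + 0.0576 + 0.0004 + 0.0400 = 0.2502
B_P2 = 1 / 0.2502 = 3.9968
Highest B → broadest niche (most generalist): population P1 (B = 4.87).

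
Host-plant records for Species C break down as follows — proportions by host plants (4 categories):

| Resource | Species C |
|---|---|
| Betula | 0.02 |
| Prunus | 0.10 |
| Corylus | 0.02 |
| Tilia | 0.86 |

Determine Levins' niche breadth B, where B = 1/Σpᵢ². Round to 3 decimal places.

Σpᵢ² = 0.02² + 0.10² + 0.02² + 0.86² = 0.0004 + 0.0100 + 0.0004 + 0.7396 = 0.7504
B = 1 / 0.7504 = 1.33262

1.333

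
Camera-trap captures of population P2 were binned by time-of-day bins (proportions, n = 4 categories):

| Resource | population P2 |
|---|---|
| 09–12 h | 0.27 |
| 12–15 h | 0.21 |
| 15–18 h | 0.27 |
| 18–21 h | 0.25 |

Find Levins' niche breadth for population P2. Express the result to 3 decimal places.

Σpᵢ² = 0.27² + 0.21² + 0.27² + 0.25² = 0.0729 + 0.0441 + 0.0729 + 0.0625 = 0.2524
B = 1 / 0.2524 = 3.96197

3.962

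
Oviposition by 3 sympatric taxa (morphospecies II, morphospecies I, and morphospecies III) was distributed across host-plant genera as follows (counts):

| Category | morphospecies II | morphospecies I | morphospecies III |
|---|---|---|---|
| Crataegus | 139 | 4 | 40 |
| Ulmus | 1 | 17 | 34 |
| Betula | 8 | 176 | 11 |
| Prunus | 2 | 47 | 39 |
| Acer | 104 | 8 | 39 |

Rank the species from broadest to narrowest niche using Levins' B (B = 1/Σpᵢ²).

morphospecies III > morphospecies II > morphospecies I

Proportions for morphospecies II (n=254): 139/254=0.5472, 1/254=0.0039, 8/254=0.0315, 2/254=0.0079, 104/254=0.4094
Proportions for morphospecies I (n=252): 4/252=0.0159, 17/252=0.0675, 176/252=0.6984, 47/252=0.1865, 8/252=0.0317
Proportions for morphospecies III (n=163): 40/163=0.2454, 34/163=0.2086, 11/163=0.0675, 39/163=0.2393, 39/163=0.2393
Σp_IIᵢ² = 0.5472² + 0.0039² + 0.0315² + 0.0079² + 0.4094² = 0.299428 + 0.000015 + 0.000992 + 0.000062 + 0.167608 = 0.468105
B_II = 1 / 0.468105 = 2.1363
Σp_Iᵢ² = 0.0159² + 0.0675² + 0.6984² + 0.1865² + 0.0317² = 0.000253 + 0.004556 + 0.487763 + 0.034782 + 0.001005 = 0.528359
B_I = 1 / 0.528359 = 1.8927
Σp_IIIᵢ² = 0.2454² + 0.2086² + 0.0675² + 0.2393² + 0.2393² = 0.060221 + 0.043514 + 0.004556 + 0.057264 + 0.057264 = 0.222819
B_III = 1 / 0.222819 = 4.4879
Ranking by B (broadest → narrowest): morphospecies III (4.49) > morphospecies II (2.14) > morphospecies I (1.89)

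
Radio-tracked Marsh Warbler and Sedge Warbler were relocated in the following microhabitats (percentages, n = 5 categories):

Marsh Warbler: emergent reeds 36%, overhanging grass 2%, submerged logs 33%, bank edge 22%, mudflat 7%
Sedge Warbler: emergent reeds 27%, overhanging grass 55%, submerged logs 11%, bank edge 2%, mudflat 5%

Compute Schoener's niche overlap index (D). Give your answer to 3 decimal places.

Convert percentages to proportions (divide by 100).
Σ|p₁ᵢ − p₂ᵢ| = 0.09 + 0.53 + 0.22 + 0.20 + 0.02 = 1.06
D = 1 − ½ × 1.06 = 1 − 0.530 = 0.47000

0.470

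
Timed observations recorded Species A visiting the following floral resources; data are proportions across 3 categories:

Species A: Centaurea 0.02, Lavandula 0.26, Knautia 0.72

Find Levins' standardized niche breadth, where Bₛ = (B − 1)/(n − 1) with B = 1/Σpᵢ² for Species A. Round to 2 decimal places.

0.35

Σpᵢ² = 0.02² + 0.26² + 0.72² = 0.0004 + 0.0676 + 0.5184 = 0.5864
B = 1 / 0.5864 = 1.7053
Bₛ = (B − 1)/(n − 1) = (1.7053 − 1)/(3 − 1) = 0.7053/2 = 0.3527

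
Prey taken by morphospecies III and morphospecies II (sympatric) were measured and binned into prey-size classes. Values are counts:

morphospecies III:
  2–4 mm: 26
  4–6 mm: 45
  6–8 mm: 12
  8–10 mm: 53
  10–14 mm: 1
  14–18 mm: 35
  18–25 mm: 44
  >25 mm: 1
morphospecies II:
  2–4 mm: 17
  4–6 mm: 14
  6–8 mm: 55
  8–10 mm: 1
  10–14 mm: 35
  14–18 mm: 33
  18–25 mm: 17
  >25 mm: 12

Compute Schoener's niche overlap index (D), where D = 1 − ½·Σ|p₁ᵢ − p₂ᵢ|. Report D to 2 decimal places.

Proportions for morphospecies III (n=217): 26/217=0.1198, 45/217=0.2074, 12/217=0.0553, 53/217=0.2442, 1/217=0.0046, 35/217=0.1613, 44/217=0.2028, 1/217=0.0046
Proportions for morphospecies II (n=184): 17/184=0.0924, 14/184=0.0761, 55/184=0.2989, 1/184=0.0054, 35/184=0.1902, 33/184=0.1793, 17/184=0.0924, 12/184=0.0652
Σ|p₁ᵢ − p₂ᵢ| = 0.0274 + 0.1313 + 0.2436 + 0.2388 + 0.1856 + 0.0180 + 0.1104 + 0.0606 = 1.0157
D = 1 − ½ × 1.0157 = 1 − 0.50785 = 0.49215

0.49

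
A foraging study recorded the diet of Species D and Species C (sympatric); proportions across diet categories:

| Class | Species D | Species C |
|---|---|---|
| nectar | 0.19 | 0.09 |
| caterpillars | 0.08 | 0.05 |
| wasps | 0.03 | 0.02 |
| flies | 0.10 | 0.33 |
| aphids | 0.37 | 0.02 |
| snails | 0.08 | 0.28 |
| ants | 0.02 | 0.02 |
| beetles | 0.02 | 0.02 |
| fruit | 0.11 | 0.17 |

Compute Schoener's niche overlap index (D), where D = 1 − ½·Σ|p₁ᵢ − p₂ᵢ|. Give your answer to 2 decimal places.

0.51

Σ|p₁ᵢ − p₂ᵢ| = 0.10 + 0.03 + 0.01 + 0.23 + 0.35 + 0.20 + 0.00 + 0.00 + 0.06 = 0.98
D = 1 − ½ × 0.98 = 1 − 0.490 = 0.5100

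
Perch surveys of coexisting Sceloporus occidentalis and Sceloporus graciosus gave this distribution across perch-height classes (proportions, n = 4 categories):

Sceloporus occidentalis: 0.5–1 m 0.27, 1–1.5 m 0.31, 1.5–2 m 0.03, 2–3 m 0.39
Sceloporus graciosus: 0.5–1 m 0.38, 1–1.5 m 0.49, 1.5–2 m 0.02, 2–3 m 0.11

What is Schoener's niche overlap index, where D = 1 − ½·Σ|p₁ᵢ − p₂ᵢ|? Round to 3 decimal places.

0.710

Σ|p₁ᵢ − p₂ᵢ| = 0.11 + 0.18 + 0.01 + 0.28 = 0.58
D = 1 − ½ × 0.58 = 1 − 0.290 = 0.71000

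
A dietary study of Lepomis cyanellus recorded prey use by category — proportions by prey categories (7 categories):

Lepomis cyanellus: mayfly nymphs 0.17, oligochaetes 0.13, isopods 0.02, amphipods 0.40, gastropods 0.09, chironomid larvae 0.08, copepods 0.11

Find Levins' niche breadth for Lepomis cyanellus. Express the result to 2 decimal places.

4.30

Σpᵢ² = 0.17² + 0.13² + 0.02² + 0.40² + 0.09² + 0.08² + 0.11² = 0.0289 + 0.0169 + 0.0004 + 0.1600 + 0.0081 + 0.0064 + 0.0121 = 0.2328
B = 1 / 0.2328 = 4.2955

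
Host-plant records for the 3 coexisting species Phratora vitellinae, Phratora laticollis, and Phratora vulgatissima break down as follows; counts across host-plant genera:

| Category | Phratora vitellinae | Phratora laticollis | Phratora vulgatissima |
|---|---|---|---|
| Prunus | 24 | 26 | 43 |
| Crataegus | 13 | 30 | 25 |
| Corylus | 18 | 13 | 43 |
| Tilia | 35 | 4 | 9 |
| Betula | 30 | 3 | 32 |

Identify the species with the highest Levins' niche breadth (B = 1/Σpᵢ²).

Proportions for Phratora vitellinae (n=120): 24/120=0.2000, 13/120=0.1083, 18/120=0.1500, 35/120=0.2917, 30/120=0.2500
Proportions for Phratora laticollis (n=76): 26/76=0.3421, 30/76=0.3947, 13/76=0.1711, 4/76=0.0526, 3/76=0.0395
Proportions for Phratora vulgatissima (n=152): 43/152=0.2829, 25/152=0.1645, 43/152=0.2829, 9/152=0.0592, 32/152=0.2105
Σp_viteᵢ² = 0.2000² + 0.1083² + 0.1500² + 0.2917² + 0.2500² = 0.040000 + 0.011729 + 0.022500 + 0.085089 + 0.062500 = 0.221818
B_vite = 1 / 0.221818 = 4.5082
Σp_latiᵢ² = 0.3421² + 0.3947² + 0.1711² + 0.0526² + 0.0395² = 0.117032 + 0.155788 + 0.029275 + 0.002767 + 0.001560 = 0.306422
B_lati = 1 / 0.306422 = 3.2635
Σp_vulgᵢ² = 0.2829² + 0.1645² + 0.2829² + 0.0592² + 0.2105² = 0.080032 + 0.027060 + 0.080032 + 0.003505 + 0.044310 = 0.234939
B_vulg = 1 / 0.234939 = 4.2564
Highest B → broadest niche (most generalist): Phratora vitellinae (B = 4.51).

Phratora vitellinae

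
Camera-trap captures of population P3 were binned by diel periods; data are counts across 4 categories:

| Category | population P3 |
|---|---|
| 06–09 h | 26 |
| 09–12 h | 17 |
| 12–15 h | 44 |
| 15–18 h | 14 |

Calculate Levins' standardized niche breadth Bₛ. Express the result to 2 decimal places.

0.76

Proportions for population P3 (n=101): 26/101=0.2574, 17/101=0.1683, 44/101=0.4356, 14/101=0.1386
Σpᵢ² = 0.2574² + 0.1683² + 0.4356² + 0.1386² = 0.066255 + 0.028325 + 0.189747 + 0.019210 = 0.303537
B = 1 / 0.303537 = 3.2945
Bₛ = (B − 1)/(n − 1) = (3.2945 − 1)/(4 − 1) = 2.2945/3 = 0.7648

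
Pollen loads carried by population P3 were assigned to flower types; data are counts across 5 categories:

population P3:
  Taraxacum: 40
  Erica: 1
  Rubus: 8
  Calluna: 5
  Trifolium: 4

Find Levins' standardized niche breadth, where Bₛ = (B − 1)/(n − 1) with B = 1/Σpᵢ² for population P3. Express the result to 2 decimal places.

0.24

Proportions for population P3 (n=58): 40/58=0.6897, 1/58=0.0172, 8/58=0.1379, 5/58=0.0862, 4/58=0.0690
Σpᵢ² = 0.6897² + 0.0172² + 0.1379² + 0.0862² + 0.0690² = 0.475686 + 0.000296 + 0.019016 + 0.007430 + 0.004761 = 0.507189
B = 1 / 0.507189 = 1.9717
Bₛ = (B − 1)/(n − 1) = (1.9717 − 1)/(5 − 1) = 0.9717/4 = 0.2429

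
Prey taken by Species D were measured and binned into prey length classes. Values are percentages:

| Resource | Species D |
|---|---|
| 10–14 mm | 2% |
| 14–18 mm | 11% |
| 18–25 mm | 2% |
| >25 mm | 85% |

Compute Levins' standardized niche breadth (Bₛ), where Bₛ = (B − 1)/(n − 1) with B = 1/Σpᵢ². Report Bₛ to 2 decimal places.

0.12

Convert percentages to proportions (divide by 100).
Σpᵢ² = 0.02² + 0.11² + 0.02² + 0.85² = 0.0004 + 0.0121 + 0.0004 + 0.7225 = 0.7354
B = 1 / 0.7354 = 1.3598
Bₛ = (B − 1)/(n − 1) = (1.3598 − 1)/(4 − 1) = 0.3598/3 = 0.1199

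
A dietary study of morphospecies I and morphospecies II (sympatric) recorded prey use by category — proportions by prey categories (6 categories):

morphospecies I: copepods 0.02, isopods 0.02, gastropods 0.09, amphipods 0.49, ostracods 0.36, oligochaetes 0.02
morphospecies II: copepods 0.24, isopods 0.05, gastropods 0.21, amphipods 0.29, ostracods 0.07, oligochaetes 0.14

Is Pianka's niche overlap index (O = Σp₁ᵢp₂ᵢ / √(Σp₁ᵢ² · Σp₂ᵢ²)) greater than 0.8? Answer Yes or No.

Σ p₁ᵢp₂ᵢ = 0.0048 + 0.0010 + 0.0189 + 0.1421 + 0.0252 + 0.0028 = 0.1948
Σp_1ᵢ² = 0.02² + 0.02² + 0.09² + 0.49² + 0.36² + 0.02² = 0.0004 + 0.0004 + 0.0081 + 0.2401 + 0.1296 + 0.0004 = 0.3790
Σp_2ᵢ² = 0.24² + 0.05² + 0.21² + 0.29² + 0.07² + 0.14² = 0.0576 + 0.0025 + 0.0441 + 0.0841 + 0.0049 + 0.0196 = 0.2128
O = 0.1948 / √(0.3790 × 0.2128) = 0.1948 / 0.28399 = 0.6859
O = 0.6859 < 0.8 → No.

No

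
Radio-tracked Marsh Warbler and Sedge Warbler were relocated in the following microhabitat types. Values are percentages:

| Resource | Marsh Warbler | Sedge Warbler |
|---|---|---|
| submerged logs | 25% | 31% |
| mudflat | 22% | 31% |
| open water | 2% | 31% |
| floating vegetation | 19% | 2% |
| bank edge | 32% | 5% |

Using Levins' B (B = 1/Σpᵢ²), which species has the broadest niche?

Marsh Warbler

Convert percentages to proportions (divide by 100).
Σp_Marsᵢ² = 0.25² + 0.22² + 0.02² + 0.19² + 0.32² = 0.0625 + 0.0484 + 0.0004 + 0.0361 + 0.1024 = 0.2498
B_Mars = 1 / 0.2498 = 4.0032
Σp_Sedgᵢ² = 0.31² + 0.31² + 0.31² + 0.02² + 0.05² = 0.0961 + 0.0961 + 0.0961 + 0.0004 + 0.0025 = 0.2912
B_Sedg = 1 / 0.2912 = 3.4341
Highest B → broadest niche (most generalist): Marsh Warbler (B = 4.00).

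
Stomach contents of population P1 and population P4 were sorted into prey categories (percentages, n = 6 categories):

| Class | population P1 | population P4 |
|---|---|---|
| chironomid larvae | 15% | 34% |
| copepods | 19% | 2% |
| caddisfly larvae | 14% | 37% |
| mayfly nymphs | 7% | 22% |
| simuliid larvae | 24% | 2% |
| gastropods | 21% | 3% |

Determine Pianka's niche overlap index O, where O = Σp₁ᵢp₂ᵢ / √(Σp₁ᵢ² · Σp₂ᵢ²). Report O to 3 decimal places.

Convert percentages to proportions (divide by 100).
Σ p₁ᵢp₂ᵢ = 0.0510 + 0.0038 + 0.0518 + 0.0154 + 0.0048 + 0.0063 = 0.1331
Σp_1ᵢ² = 0.15² + 0.19² + 0.14² + 0.07² + 0.24² + 0.21² = 0.0225 + 0.0361 + 0.0196 + 0.0049 + 0.0576 + 0.0441 = 0.1848
Σp_2ᵢ² = 0.34² + 0.02² + 0.37² + 0.22² + 0.02² + 0.03² = 0.1156 + 0.0004 + 0.1369 + 0.0484 + 0.0004 + 0.0009 = 0.3026
O = 0.1331 / √(0.1848 × 0.3026) = 0.1331 / 0.236475 = 0.56285

0.563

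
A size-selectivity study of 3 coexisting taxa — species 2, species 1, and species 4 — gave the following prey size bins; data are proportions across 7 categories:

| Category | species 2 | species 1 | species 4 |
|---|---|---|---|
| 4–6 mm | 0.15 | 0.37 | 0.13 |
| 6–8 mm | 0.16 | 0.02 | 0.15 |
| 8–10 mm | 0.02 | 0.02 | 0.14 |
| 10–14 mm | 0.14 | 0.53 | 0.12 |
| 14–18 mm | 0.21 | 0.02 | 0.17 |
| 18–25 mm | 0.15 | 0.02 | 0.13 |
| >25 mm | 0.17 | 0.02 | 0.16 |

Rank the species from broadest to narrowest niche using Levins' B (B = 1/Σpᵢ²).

species 4 > species 2 > species 1

Σp_2ᵢ² = 0.15² + 0.16² + 0.02² + 0.14² + 0.21² + 0.15² + 0.17² = 0.0225 + 0.0256 + 0.0004 + 0.0196 + 0.0441 + 0.0225 + 0.0289 = 0.1636
B_2 = 1 / 0.1636 = 6.1125
Σp_1ᵢ² = 0.37² + 0.02² + 0.02² + 0.53² + 0.02² + 0.02² + 0.02² = 0.1369 + 0.0004 + 0.0004 + 0.2809 + 0.0004 + 0.0004 + 0.0004 = 0.4198
B_1 = 1 / 0.4198 = 2.3821
Σp_4ᵢ² = 0.13² + 0.15² + 0.14² + 0.12² + 0.17² + 0.13² + 0.16² = 0.0169 + 0.0225 + 0.0196 + 0.0144 + 0.0289 + 0.0169 + 0.0256 = 0.1448
B_4 = 1 / 0.1448 = 6.9061
Ranking by B (broadest → narrowest): species 4 (6.91) > species 2 (6.11) > species 1 (2.38)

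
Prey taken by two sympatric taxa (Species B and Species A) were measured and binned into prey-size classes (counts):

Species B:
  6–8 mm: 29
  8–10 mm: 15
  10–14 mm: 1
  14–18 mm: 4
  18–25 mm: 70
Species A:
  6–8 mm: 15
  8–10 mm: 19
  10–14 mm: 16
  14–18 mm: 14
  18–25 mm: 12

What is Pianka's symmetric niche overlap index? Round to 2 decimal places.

Proportions for Species B (n=119): 29/119=0.2437, 15/119=0.1261, 1/119=0.0084, 4/119=0.0336, 70/119=0.5882
Proportions for Species A (n=76): 15/76=0.1974, 19/76=0.2500, 16/76=0.2105, 14/76=0.1842, 12/76=0.1579
Σ p₁ᵢp₂ᵢ = 0.048106 + 0.031525 + 0.001768 + 0.006189 + 0.092877 = 0.180465
Σp_1ᵢ² = 0.2437² + 0.1261² + 0.0084² + 0.0336² + 0.5882² = 0.059390 + 0.015901 + 0.000071 + 0.001129 + 0.345979 = 0.422470
Σp_2ᵢ² = 0.1974² + 0.2500² + 0.2105² + 0.1842² + 0.1579² = 0.038967 + 0.062500 + 0.044310 + 0.033930 + 0.024932 = 0.204639
O = 0.180465 / √(0.422470 × 0.204639) = 0.180465 / 0.2940303 = 0.6138

0.61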